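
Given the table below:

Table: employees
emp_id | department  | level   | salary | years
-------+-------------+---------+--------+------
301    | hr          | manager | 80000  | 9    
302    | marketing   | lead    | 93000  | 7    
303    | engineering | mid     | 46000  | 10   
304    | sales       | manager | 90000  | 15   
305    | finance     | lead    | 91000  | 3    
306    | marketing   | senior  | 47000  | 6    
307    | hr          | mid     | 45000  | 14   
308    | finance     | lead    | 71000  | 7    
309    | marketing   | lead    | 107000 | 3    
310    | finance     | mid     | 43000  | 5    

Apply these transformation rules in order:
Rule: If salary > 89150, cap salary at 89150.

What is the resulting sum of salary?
688600

Step 1: 4 records have salary > 89150
Step 2: These records originally summed to 381000
Step 3: After capping: 4 × 89150 = 356600
Step 4: Unaffected records sum: 332000
Step 5: Final sum = 356600 + 332000 = 688600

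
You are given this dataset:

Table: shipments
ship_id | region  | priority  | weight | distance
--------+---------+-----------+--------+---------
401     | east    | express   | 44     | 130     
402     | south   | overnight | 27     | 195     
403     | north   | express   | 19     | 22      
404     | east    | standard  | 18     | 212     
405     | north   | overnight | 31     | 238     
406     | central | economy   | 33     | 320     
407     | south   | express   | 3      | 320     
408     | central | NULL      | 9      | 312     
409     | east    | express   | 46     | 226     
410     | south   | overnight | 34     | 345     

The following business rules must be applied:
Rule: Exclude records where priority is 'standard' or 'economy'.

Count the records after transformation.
8

Step 1: Count records to exclude
  - 1 (standard) + 1 (economy) = 2 records
Step 2: Total records: 10
Step 3: Remaining = 10 - 2 = 8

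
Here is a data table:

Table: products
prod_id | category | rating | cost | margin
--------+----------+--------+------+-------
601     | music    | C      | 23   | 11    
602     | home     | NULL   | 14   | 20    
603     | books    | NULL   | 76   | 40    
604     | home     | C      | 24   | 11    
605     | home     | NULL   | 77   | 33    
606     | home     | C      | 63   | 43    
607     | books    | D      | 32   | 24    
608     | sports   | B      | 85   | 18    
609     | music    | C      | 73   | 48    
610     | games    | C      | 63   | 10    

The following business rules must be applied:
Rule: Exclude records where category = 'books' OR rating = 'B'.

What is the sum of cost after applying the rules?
337

Step 1: Find records where category = 'books' OR rating = 'B'
Step 2: 3 records match, summing to 193
Step 3: Original sum: 530
Step 4: Remaining sum = 530 - 193 = 337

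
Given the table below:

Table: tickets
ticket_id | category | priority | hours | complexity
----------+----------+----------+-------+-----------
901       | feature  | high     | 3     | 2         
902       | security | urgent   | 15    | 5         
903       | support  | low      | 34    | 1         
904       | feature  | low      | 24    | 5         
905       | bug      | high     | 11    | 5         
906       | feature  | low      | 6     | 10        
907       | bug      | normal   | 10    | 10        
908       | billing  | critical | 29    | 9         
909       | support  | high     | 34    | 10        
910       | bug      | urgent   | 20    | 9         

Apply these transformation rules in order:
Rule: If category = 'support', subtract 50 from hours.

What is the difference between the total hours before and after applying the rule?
100

Step 1: Original sum of hours = 186
Step 2: 2 records have category = 'support'
Step 3: Each affected record changes by -50
Step 4: Total change = 2 × -50 = -100
Step 5: New sum = 186 + -100 = 86
Step 6: Difference = |86 - 186| = 100
        (Sum decreased by 100)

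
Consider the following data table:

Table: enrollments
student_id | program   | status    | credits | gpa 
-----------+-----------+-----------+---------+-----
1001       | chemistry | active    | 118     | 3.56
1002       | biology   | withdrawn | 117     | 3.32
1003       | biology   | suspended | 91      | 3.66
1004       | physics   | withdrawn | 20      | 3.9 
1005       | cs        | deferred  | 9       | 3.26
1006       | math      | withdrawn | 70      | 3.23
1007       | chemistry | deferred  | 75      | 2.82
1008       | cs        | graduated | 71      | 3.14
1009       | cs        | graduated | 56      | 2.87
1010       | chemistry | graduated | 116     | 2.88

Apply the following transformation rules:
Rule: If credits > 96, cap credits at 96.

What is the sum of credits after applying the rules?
680

Step 1: 3 records have credits > 96
Step 2: These records originally summed to 351
Step 3: After capping: 3 × 96 = 288
Step 4: Unaffected records sum: 392
Step 5: Final sum = 288 + 392 = 680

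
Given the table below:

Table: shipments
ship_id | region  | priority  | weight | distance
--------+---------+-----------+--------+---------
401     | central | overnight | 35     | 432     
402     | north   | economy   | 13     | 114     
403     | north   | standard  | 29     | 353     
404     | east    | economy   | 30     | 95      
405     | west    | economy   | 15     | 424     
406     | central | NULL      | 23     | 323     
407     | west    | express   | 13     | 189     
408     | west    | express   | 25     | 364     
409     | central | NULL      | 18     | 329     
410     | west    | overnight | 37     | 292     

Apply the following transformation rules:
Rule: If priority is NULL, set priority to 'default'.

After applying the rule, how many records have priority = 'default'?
2

Step 1: Count records where priority IS NULL
Step 2: Found 2 records with NULL priority
Step 3: These records will have priority set to 'default'
Step 4: Records already having priority = 'default': 0
Step 5: Answer: 2 + 0 = 2 records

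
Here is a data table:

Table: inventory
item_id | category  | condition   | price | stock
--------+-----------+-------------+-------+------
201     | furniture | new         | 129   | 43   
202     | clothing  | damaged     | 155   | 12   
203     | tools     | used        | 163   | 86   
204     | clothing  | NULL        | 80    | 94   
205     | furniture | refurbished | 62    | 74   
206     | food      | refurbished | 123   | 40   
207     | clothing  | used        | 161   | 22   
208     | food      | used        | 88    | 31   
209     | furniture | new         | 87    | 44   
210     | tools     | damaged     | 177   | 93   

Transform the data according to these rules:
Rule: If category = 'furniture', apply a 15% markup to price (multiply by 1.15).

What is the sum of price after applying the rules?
1266.7

Step 1: Records with category = 'furniture' have total price = 278
Step 2: Apply multiplier: 278 × 1.15 = 319.7
Step 3: Other records total: 947
Step 4: Final sum = 319.7 + 947 = 1266.7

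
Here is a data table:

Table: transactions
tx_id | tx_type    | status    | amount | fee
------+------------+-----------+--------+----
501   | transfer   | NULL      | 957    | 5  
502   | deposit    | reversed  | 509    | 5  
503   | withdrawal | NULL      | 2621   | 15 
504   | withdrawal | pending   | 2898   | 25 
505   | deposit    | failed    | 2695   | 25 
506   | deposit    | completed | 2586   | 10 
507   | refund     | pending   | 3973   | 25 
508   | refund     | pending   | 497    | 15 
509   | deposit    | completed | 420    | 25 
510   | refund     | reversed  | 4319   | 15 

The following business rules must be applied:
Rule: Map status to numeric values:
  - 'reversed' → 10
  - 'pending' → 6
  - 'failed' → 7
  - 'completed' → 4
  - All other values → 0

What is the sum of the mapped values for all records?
53

Step 1: Apply mapping to each record
Step 2: Count by status:
  'reversed': 2 records × 10 = 20
  'pending': 3 records × 6 = 18
  'failed': 1 records × 7 = 7
  'completed': 2 records × 4 = 8
Step 3: Sum all mapped values = 53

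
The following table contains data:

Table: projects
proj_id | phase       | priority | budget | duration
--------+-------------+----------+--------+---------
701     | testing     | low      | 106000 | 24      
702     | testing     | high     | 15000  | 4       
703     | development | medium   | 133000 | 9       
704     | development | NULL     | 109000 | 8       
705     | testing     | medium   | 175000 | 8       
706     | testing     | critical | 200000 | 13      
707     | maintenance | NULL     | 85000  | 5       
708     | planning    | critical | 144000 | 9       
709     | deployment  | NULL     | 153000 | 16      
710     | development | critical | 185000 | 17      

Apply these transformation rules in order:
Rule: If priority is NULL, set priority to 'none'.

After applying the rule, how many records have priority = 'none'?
3

Step 1: Count records where priority IS NULL
Step 2: Found 3 records with NULL priority
Step 3: These records will have priority set to 'none'
Step 4: Records already having priority = 'none': 0
Step 5: Answer: 3 + 0 = 3 records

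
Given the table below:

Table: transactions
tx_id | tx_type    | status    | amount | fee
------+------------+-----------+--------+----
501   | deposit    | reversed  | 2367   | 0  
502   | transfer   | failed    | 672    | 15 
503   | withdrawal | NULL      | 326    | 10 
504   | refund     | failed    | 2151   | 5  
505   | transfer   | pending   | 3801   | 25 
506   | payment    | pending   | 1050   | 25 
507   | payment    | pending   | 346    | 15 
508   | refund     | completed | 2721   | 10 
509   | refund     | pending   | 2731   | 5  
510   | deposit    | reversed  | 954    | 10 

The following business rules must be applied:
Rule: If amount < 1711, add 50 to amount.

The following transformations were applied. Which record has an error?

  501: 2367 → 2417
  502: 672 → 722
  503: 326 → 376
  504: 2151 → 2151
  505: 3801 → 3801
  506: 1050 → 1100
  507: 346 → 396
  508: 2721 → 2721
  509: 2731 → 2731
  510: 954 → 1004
Record 501 has an error. The correct transformed value should be 2367, not 2417.

Step 1: Check each record against the rule
Step 2: Record 501 has amount = 2367
Step 3: Since 2367 >= 1711, the bonus should not have been applied
Step 4: Correct value = 2367, but claimed value = 2417
Conclusion: Record 501 has the error.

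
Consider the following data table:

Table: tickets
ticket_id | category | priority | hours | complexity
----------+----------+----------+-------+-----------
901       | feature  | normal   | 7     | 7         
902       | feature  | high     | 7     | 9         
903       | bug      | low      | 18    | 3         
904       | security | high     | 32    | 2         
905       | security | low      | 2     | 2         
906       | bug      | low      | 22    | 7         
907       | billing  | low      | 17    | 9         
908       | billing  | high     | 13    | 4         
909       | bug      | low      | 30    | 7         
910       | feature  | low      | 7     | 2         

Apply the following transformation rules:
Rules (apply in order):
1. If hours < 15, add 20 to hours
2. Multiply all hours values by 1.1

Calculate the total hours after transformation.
280.5

Step 1: Apply Rule 1 - Add 20 to records with hours < 15
  - 5 records affected: 36 + (5 × 20) = 136
  - Unaffected records: 119
  - Sum after Rule 1: 255
Step 2: Apply Rule 2 - Multiply all by 1.1
  - 255 × 1.1 = 280.5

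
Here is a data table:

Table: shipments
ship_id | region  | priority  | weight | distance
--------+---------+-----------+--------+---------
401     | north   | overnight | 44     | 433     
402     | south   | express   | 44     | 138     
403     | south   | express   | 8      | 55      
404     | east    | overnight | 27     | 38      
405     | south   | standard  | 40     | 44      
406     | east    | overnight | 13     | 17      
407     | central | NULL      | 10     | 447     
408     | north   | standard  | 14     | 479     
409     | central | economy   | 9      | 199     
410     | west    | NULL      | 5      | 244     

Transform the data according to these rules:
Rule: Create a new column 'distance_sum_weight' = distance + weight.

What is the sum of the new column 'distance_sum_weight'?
2308

Step 1: For each record, compute distance + weight
Example calculations:
  433 + 44 = 477
  138 + 44 = 182
  55 + 8 = 63
  ...
Step 2: Sum all derived values
Step 3: Total = 2308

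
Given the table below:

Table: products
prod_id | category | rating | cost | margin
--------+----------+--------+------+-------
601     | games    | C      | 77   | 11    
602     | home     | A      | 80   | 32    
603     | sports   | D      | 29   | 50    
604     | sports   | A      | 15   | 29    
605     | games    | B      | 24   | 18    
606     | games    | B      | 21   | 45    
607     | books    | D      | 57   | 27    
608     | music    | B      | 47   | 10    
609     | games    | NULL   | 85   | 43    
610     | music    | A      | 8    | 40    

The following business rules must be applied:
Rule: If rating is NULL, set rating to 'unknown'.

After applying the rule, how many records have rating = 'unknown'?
1

Step 1: Count records where rating IS NULL
Step 2: Found 1 records with NULL rating
Step 3: These records will have rating set to 'unknown'
Step 4: Records already having rating = 'unknown': 0
Step 5: Answer: 1 + 0 = 1 records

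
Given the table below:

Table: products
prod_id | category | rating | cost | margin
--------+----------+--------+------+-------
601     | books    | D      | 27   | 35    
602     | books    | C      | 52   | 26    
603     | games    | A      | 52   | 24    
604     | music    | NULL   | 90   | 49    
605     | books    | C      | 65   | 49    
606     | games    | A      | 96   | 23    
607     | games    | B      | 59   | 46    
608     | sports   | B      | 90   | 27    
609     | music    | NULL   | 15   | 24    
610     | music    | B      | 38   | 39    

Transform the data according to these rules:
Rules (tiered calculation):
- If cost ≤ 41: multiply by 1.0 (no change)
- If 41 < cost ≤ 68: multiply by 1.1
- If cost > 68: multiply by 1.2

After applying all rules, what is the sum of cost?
662.0

Step 1: Tier 1 (cost ≤ 41): 3 records, sum = 80 × 1.0 = 80.0
Step 2: Tier 2 (41 < cost ≤ 68): 4 records, sum = 228 × 1.1 = 250.8
Step 3: Tier 3 (cost > 68): 3 records, sum = 276 × 1.2 = 331.2
Step 4: Final sum = 80.0 + 250.8 + 331.2 = 662.0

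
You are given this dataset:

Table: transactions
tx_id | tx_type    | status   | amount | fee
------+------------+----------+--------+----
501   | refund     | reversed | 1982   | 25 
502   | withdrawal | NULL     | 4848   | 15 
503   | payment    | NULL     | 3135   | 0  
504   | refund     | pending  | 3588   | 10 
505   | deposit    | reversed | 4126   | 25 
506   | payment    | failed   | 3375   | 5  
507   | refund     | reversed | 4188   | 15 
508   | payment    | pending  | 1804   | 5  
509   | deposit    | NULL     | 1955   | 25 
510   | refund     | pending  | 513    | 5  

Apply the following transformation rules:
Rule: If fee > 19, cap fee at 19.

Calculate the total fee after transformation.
112

Step 1: 3 records have fee > 19
Step 2: These records originally summed to 75
Step 3: After capping: 3 × 19 = 57
Step 4: Unaffected records sum: 55
Step 5: Final sum = 57 + 55 = 112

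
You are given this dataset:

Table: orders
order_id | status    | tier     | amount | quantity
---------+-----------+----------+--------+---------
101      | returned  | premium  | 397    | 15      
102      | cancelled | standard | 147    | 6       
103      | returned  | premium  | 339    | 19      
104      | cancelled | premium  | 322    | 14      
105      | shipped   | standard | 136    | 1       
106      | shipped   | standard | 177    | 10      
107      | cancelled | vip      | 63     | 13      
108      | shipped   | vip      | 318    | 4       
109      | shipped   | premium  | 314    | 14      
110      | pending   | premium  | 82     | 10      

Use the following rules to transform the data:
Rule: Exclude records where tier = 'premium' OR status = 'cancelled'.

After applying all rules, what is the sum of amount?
631

Step 1: Find records where tier = 'premium' OR status = 'cancelled'
Step 2: 7 records match, summing to 1664
Step 3: Original sum: 2295
Step 4: Remaining sum = 2295 - 1664 = 631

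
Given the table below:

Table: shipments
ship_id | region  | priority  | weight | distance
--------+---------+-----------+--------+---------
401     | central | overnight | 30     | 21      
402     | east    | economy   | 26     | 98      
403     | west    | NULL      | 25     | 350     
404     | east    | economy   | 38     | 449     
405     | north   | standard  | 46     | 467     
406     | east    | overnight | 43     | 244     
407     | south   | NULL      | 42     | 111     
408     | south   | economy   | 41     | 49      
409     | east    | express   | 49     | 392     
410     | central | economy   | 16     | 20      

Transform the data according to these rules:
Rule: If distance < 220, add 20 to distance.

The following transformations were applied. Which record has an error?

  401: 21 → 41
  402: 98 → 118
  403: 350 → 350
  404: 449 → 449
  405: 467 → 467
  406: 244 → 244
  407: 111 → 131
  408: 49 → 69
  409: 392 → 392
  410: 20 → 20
Record 410 has an error. The correct transformed value should be 40, not 20.

Step 1: Check each record against the rule
Step 2: Record 410 has distance = 20
Step 3: Since 20 < 220, the bonus should have been applied
Step 4: Correct value = 40, but claimed value = 20
Conclusion: Record 410 has the error.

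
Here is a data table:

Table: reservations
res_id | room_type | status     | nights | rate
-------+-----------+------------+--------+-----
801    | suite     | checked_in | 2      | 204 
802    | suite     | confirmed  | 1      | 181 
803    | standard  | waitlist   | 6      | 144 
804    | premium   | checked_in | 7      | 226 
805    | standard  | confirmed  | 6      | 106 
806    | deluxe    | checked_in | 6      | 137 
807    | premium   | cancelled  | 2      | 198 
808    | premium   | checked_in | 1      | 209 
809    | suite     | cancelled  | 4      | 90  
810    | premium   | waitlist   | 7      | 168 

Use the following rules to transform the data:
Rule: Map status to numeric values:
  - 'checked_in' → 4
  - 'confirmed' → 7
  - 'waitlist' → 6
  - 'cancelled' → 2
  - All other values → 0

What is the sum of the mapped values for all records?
46

Step 1: Apply mapping to each record
Step 2: Count by status:
  'checked_in': 4 records × 4 = 16
  'confirmed': 2 records × 7 = 14
  'waitlist': 2 records × 6 = 12
  'cancelled': 2 records × 2 = 4
Step 3: Sum all mapped values = 46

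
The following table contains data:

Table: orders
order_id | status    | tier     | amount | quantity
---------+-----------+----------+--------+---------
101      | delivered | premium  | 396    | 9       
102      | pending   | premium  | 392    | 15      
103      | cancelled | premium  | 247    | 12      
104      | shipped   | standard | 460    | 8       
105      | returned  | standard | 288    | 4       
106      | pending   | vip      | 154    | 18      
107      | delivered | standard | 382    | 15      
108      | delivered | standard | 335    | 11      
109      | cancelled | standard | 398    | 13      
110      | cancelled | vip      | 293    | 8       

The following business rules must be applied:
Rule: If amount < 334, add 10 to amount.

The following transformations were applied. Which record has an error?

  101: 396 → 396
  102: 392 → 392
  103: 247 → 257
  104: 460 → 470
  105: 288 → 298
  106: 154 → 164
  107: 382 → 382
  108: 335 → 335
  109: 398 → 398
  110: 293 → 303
Record 104 has an error. The correct transformed value should be 460, not 470.

Step 1: Check each record against the rule
Step 2: Record 104 has amount = 460
Step 3: Since 460 >= 334, the bonus should not have been applied
Step 4: Correct value = 460, but claimed value = 470
Conclusion: Record 104 has the error.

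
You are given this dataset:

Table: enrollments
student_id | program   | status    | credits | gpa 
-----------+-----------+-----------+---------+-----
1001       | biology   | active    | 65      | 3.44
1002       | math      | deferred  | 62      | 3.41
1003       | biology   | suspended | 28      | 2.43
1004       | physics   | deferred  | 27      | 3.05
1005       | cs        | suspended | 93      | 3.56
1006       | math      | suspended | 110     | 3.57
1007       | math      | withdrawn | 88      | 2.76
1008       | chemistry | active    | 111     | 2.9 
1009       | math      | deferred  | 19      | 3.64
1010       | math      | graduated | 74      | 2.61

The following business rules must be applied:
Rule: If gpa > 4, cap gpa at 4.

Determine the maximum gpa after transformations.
3.64

Step 1: Original maximum gpa = 3.64
Step 2: Check cap of 4 against maximum
Step 3: No records exceed the cap (max 3.64 <= cap 4), so no capping applies
Step 4: Maximum after transformation = 3.64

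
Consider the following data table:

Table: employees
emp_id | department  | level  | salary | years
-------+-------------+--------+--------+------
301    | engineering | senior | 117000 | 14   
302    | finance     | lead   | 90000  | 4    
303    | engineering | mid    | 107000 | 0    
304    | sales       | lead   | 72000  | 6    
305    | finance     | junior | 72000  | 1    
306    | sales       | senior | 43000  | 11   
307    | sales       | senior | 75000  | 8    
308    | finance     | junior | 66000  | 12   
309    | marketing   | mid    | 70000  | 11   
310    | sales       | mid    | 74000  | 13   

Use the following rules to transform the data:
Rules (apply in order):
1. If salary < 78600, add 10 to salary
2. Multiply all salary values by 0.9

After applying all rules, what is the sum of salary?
707463.0

Step 1: Apply Rule 1 - Add 10 to records with salary < 78600
  - 7 records affected: 472000 + (7 × 10) = 472070
  - Unaffected records: 314000
  - Sum after Rule 1: 786070
Step 2: Apply Rule 2 - Multiply all by 0.9
  - 786070 × 0.9 = 707463.0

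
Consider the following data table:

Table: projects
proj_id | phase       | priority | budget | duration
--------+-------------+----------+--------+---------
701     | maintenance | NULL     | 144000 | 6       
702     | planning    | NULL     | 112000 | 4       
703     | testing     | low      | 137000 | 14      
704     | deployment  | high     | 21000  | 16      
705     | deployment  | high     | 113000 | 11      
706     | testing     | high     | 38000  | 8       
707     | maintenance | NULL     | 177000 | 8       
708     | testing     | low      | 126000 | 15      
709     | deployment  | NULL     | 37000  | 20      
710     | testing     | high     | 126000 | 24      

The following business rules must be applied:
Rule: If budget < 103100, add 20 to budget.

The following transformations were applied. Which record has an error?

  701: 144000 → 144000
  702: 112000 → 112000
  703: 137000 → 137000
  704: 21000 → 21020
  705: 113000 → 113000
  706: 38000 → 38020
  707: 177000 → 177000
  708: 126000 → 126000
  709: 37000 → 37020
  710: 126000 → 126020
Record 710 has an error. The correct transformed value should be 126000, not 126020.

Step 1: Check each record against the rule
Step 2: Record 710 has budget = 126000
Step 3: Since 126000 >= 103100, the bonus should not have been applied
Step 4: Correct value = 126000, but claimed value = 126020
Conclusion: Record 710 has the error.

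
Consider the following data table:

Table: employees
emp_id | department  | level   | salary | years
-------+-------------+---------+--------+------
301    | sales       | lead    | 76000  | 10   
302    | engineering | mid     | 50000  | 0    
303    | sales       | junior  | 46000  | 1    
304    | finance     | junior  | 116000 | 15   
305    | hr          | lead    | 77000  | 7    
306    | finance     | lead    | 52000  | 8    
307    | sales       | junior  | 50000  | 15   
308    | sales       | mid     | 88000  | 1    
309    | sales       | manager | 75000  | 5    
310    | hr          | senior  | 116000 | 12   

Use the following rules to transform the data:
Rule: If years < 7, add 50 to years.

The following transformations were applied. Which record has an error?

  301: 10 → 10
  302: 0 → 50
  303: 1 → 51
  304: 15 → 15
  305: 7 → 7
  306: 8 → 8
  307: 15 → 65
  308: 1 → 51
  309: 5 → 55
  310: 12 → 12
Record 307 has an error. The correct transformed value should be 15, not 65.

Step 1: Check each record against the rule
Step 2: Record 307 has years = 15
Step 3: Since 15 >= 7, the bonus should not have been applied
Step 4: Correct value = 15, but claimed value = 65
Conclusion: Record 307 has the error.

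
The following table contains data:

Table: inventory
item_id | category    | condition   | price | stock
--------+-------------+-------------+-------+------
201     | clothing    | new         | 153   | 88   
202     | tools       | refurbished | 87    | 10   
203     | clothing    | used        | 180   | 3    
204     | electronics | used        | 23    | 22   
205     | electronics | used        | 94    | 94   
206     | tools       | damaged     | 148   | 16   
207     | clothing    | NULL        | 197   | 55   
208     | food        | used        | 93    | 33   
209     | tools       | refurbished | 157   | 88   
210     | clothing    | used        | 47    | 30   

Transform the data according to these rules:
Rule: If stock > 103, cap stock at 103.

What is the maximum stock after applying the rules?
94

Step 1: Original maximum stock = 94
Step 2: Check cap of 103 against maximum
Step 3: No records exceed the cap (max 94 <= cap 103), so no capping applies
Step 4: Maximum after transformation = 94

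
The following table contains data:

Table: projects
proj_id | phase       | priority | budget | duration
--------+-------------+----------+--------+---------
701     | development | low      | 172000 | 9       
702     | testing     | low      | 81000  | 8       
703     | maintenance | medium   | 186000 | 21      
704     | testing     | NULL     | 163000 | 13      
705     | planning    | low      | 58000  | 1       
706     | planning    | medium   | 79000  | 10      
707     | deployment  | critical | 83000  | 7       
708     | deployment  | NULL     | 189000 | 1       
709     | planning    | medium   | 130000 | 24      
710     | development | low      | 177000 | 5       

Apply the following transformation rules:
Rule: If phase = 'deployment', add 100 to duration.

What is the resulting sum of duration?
299

Step 1: Count records where phase = 'deployment': 2
Step 2: Total bonus added: 2 × 100 = 200
Step 3: Original sum of duration: 99
Step 4: Final sum = 99 + 200 = 299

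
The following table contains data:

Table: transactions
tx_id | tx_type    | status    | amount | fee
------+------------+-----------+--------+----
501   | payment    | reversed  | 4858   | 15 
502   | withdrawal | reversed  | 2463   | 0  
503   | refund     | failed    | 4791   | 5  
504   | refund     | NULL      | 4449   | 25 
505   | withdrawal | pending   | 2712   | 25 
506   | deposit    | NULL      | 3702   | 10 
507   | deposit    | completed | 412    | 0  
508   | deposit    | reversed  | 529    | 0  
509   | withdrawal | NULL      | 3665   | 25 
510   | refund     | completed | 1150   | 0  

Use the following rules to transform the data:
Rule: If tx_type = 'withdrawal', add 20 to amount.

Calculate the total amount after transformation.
28791

Step 1: Count records where tx_type = 'withdrawal': 3
Step 2: Total bonus added: 3 × 20 = 60
Step 3: Original sum of amount: 28731
Step 4: Final sum = 28731 + 60 = 28791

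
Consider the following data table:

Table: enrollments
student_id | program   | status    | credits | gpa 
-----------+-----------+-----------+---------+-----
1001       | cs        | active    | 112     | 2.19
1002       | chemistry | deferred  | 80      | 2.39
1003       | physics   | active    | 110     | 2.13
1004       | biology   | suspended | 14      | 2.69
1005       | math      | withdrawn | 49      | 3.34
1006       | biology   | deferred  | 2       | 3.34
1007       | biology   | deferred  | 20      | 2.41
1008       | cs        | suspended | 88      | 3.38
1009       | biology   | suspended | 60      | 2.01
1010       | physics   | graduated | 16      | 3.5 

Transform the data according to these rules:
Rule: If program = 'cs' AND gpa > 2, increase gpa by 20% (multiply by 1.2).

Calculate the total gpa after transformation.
28.49

Step 1: Find records where program = 'cs' AND gpa > 2
Step 2: 2 records match, summing to 5.57
Step 3: After multiplier: 5.57 × 1.2 = 6.68
Step 4: Unaffected records sum: 21.81
Step 5: Final sum = 6.68 + 21.81 = 28.49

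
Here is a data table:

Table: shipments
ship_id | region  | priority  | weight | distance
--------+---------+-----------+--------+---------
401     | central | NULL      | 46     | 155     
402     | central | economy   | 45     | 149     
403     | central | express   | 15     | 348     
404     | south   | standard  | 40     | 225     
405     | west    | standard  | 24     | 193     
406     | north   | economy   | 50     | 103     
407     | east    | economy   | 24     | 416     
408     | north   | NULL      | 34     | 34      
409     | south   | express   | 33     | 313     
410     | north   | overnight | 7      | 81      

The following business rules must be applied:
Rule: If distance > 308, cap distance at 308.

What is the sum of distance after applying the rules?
1864

Step 1: 3 records have distance > 308
Step 2: These records originally summed to 1077
Step 3: After capping: 3 × 308 = 924
Step 4: Unaffected records sum: 940
Step 5: Final sum = 924 + 940 = 1864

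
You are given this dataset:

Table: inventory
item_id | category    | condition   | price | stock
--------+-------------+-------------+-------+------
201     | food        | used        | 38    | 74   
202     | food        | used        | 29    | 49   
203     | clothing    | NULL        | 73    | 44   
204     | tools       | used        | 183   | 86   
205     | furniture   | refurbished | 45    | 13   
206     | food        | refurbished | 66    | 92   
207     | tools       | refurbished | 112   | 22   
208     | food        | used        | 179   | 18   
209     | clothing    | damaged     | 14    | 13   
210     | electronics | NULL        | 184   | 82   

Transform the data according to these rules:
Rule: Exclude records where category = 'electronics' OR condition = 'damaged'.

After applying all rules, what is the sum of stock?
398

Step 1: Find records where category = 'electronics' OR condition = 'damaged'
Step 2: 2 records match, summing to 95
Step 3: Original sum: 493
Step 4: Remaining sum = 493 - 95 = 398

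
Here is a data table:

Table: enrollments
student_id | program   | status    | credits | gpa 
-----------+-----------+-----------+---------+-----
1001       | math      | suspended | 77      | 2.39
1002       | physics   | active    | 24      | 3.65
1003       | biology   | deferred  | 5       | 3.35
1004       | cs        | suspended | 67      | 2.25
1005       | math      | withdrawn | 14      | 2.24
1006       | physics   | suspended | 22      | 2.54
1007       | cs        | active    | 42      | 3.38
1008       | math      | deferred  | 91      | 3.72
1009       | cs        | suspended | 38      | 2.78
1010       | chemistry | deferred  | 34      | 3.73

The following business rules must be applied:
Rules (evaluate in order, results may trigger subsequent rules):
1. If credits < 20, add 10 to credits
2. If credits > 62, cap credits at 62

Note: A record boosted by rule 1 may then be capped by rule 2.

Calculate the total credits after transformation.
385

Step 1: Apply rule 1 to records with credits < 20
  - 2 records get bonus of 10
  - Of these, 0 records then exceed 62 and get capped
Step 2: Apply rule 2 to records with credits > 62
  - 3 records (original) are capped
Step 3: Calculate final sum = 385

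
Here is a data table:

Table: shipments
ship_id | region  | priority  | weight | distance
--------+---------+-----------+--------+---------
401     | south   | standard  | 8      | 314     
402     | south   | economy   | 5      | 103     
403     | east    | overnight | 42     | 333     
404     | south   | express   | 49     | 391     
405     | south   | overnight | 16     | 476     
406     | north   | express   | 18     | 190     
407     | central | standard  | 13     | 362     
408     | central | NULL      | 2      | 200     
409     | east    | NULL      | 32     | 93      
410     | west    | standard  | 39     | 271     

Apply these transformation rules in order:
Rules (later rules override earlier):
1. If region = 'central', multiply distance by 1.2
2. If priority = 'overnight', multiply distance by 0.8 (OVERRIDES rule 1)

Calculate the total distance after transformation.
2683.6

Step 1: Rule 2 takes priority for records with priority = 'overnight'
  - 2 records: 809 × 0.8 = 647.2
Step 2: Rule 1 applies to remaining records with region = 'central'
  - 2 records: 562 × 1.2 = 674.4
Step 3: Other records unchanged: 1362
Step 4: Final sum = 647.2 + 674.4 + 1362 = 2683.6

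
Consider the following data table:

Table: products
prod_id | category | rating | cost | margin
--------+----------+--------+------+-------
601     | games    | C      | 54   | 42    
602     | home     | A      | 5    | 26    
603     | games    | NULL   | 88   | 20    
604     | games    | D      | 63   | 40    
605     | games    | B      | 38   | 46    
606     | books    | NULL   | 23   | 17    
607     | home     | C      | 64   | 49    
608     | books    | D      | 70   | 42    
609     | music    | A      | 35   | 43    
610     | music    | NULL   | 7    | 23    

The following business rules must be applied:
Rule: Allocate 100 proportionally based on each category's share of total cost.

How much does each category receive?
books: 20.81, games: 54.36, home: 15.44, music: 9.4

Step 1: Calculate total cost = 447
Step 2: Calculate each category's proportion:
  books: 93/447 = 20.81% → 20.81
  games: 243/447 = 54.36% → 54.36
  home: 69/447 = 15.44% → 15.44
  music: 42/447 = 9.40% → 9.4
Step 3: Verify: sum of allocations ≈ 100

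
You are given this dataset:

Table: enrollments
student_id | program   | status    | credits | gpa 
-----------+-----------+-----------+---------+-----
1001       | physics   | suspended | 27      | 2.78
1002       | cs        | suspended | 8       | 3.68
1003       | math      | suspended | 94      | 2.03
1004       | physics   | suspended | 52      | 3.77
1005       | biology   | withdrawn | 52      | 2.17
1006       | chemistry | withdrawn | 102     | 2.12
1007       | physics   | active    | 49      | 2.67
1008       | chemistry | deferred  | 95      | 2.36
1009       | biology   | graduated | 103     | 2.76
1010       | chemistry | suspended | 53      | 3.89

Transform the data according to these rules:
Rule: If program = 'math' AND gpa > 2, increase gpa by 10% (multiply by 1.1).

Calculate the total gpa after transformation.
28.43

Step 1: Find records where program = 'math' AND gpa > 2
Step 2: 1 records match, summing to 2.03
Step 3: After multiplier: 2.03 × 1.1 = 2.23
Step 4: Unaffected records sum: 26.2
Step 5: Final sum = 2.23 + 26.2 = 28.43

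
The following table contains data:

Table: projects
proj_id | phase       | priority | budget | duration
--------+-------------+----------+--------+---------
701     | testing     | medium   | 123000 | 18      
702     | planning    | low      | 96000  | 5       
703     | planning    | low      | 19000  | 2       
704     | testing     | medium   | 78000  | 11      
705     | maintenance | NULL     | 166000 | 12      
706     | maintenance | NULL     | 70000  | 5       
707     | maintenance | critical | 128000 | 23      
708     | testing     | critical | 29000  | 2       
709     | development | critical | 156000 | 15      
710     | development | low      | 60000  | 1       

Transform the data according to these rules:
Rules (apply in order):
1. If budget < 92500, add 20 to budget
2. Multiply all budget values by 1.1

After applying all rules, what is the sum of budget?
1017610.0

Step 1: Apply Rule 1 - Add 20 to records with budget < 92500
  - 5 records affected: 256000 + (5 × 20) = 256100
  - Unaffected records: 669000
  - Sum after Rule 1: 925100
Step 2: Apply Rule 2 - Multiply all by 1.1
  - 925100 × 1.1 = 1017610.0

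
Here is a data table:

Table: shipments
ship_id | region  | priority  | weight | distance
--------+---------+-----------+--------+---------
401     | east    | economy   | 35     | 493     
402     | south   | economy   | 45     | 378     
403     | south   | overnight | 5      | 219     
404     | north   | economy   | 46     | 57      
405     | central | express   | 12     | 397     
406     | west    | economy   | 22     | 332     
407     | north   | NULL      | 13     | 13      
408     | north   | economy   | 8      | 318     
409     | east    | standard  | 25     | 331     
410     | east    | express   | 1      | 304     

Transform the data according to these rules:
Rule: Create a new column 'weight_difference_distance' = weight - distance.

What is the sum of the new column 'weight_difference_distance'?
-2630

Step 1: For each record, compute weight - distance
Example calculations:
  35 - 493 = -458
  45 - 378 = -333
  5 - 219 = -214
  ...
Step 2: Sum all derived values
Step 3: Total = -2630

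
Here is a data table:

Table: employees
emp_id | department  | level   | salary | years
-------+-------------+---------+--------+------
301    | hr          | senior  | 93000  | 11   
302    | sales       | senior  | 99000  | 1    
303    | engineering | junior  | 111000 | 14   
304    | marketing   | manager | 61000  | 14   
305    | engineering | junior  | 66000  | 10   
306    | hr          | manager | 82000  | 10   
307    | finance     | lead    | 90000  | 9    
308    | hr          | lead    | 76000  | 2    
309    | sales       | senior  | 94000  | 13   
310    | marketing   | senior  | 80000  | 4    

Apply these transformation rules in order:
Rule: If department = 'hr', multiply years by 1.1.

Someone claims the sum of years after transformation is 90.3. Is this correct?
Yes, the result is correct.

Step 1: Calculate the correct sum after transformation
Step 2: Apply multiplier 1.1 to records where department = 'hr'
Step 3: Correct result = 90.3
Step 4: Claimed result = 90.3
Step 5: 90.3 = 90.3 ✓
Conclusion: The claimed result is correct.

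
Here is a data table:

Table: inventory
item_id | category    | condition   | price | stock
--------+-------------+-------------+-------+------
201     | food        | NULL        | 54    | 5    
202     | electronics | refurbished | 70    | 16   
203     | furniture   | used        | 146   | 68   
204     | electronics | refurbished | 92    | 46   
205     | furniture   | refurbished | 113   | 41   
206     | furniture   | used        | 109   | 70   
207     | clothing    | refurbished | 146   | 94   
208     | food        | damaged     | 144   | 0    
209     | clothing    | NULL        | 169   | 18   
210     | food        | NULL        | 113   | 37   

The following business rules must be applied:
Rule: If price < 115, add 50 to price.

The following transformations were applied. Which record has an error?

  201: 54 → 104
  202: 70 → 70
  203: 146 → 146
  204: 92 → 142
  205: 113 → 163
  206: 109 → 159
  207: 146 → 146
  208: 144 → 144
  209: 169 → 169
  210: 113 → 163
Record 202 has an error. The correct transformed value should be 120, not 70.

Step 1: Check each record against the rule
Step 2: Record 202 has price = 70
Step 3: Since 70 < 115, the bonus should have been applied
Step 4: Correct value = 120, but claimed value = 70
Conclusion: Record 202 has the error.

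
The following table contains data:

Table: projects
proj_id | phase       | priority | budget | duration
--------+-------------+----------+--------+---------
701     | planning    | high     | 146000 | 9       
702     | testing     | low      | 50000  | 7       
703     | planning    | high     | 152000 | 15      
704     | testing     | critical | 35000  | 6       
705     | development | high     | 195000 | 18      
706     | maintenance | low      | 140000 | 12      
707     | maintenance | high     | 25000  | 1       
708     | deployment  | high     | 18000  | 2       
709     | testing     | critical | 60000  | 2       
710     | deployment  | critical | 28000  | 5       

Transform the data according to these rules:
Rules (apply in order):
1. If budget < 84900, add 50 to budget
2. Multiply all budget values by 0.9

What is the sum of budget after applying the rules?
764370.0

Step 1: Apply Rule 1 - Add 50 to records with budget < 84900
  - 6 records affected: 216000 + (6 × 50) = 216300
  - Unaffected records: 633000
  - Sum after Rule 1: 849300
Step 2: Apply Rule 2 - Multiply all by 0.9
  - 849300 × 0.9 = 764370.0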